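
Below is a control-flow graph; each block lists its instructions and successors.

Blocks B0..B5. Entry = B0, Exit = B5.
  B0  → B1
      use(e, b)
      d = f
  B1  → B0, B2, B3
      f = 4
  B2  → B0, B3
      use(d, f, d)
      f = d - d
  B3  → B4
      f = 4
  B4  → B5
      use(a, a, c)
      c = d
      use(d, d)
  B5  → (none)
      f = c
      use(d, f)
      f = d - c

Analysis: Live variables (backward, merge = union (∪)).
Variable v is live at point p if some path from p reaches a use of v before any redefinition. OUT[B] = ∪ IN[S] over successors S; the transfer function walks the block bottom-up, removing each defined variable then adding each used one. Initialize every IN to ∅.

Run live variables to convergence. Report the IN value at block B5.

Answer: {c, d}

Derivation:
Fixpoint table:
  B0:   IN={a, b, c, e, f}   OUT={a, b, c, d, e}
  B1:   IN={a, b, c, d, e}   OUT={a, b, c, d, e, f}
  B2:   IN={a, b, c, d, e, f}   OUT={a, b, c, d, e, f}
  B3:   IN={a, c, d}   OUT={a, c, d}
  B4:   IN={a, c, d}   OUT={c, d}
  B5:   IN={c, d}   OUT={}

B5 is the boundary node: OUT[B5] = {}
Applying B5's transfer function to that OUT value gives IN[B5] (row B5 above).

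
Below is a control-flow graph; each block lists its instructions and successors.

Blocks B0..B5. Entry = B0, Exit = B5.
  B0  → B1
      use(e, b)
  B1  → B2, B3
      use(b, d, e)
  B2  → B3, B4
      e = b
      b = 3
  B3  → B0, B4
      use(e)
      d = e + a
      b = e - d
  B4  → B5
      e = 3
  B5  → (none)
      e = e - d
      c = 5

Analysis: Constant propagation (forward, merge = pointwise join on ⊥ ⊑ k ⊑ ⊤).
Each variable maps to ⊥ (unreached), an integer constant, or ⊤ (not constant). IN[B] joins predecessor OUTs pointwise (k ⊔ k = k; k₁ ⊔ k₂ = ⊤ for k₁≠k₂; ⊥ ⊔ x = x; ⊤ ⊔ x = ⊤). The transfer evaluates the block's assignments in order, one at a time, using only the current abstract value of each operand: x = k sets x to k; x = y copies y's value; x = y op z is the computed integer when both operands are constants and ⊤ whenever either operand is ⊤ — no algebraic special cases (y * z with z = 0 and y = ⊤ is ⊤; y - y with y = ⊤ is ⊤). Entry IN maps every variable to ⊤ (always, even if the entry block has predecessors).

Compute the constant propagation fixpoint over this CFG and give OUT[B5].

Answer: {a: ⊤, b: ⊤, c: 5, d: ⊤, e: ⊤, f: ⊤}

Derivation:
Per-block solution:
  B0:  IN=(all ⊤)  OUT=(all ⊤)
  B1:  IN=(all ⊤)  OUT=(all ⊤)
  B2:  IN=(all ⊤)  OUT={b:3; rest ⊤}
  B3:  IN=(all ⊤)  OUT=(all ⊤)
  B4:  IN=(all ⊤)  OUT={e:3; rest ⊤}
  B5:  IN={e:3; rest ⊤}  OUT={c:5; rest ⊤}

Merge at B5: IN[B5] = OUT[B4] = {a: ⊤, b: ⊤, c: ⊤, d: ⊤, e: 3, f: ⊤}
Applying B5's transfer function to that IN value gives OUT[B5] (row B5 above).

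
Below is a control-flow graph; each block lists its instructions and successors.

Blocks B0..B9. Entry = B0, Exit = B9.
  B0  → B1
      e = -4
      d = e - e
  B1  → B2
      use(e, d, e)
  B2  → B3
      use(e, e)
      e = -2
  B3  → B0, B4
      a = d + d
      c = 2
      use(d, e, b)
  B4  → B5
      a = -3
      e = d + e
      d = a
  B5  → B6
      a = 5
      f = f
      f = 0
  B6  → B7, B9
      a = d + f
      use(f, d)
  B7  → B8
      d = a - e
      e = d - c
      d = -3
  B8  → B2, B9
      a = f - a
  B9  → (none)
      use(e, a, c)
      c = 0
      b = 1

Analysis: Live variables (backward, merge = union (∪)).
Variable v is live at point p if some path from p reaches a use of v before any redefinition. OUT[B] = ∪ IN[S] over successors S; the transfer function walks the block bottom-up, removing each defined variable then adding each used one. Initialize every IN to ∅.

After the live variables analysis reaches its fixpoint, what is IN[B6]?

Converged values:
  B0:  IN={b, f}  OUT={b, d, e, f}
  B1:  IN={b, d, e, f}  OUT={b, d, e, f}
  B2:  IN={b, d, e, f}  OUT={b, d, e, f}
  B3:  IN={b, d, e, f}  OUT={b, c, d, e, f}
  B4:  IN={b, c, d, e, f}  OUT={b, c, d, e, f}
  B5:  IN={b, c, d, e, f}  OUT={b, c, d, e, f}
  B6:  IN={b, c, d, e, f}  OUT={a, b, c, e, f}
  B7:  IN={a, b, c, e, f}  OUT={a, b, c, d, e, f}
  B8:  IN={a, b, c, d, e, f}  OUT={a, b, c, d, e, f}
  B9:  IN={a, c, e}  OUT={}

Merge at B6: OUT[B6] = IN[B7] ⊔ IN[B9] = {a, b, c, e, f}
Applying B6's transfer function to that OUT value gives IN[B6] (row B6 above).

Answer: {b, c, d, e, f}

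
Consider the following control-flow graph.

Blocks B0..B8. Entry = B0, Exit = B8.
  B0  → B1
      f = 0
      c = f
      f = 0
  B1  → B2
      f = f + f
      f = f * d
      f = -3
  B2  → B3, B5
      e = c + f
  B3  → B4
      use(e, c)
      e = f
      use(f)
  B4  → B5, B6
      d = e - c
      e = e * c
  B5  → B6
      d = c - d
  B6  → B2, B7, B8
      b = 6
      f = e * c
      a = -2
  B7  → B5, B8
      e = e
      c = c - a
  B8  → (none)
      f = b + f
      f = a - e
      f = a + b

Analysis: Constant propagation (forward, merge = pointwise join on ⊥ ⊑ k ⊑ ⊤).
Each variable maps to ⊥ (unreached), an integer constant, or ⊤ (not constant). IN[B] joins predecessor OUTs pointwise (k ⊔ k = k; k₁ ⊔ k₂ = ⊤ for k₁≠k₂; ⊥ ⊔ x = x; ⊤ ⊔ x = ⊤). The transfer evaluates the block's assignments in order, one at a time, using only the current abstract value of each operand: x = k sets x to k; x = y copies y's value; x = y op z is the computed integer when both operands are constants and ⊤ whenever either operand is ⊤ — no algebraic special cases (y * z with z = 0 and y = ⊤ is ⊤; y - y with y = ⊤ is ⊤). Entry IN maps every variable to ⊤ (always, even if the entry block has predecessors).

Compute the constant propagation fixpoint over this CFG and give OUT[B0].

Answer: {a: ⊤, b: ⊤, c: 0, d: ⊤, e: ⊤, f: 0}

Working:
Fixpoint table:
  B0:  IN=(all ⊤)  OUT={c:0, f:0; rest ⊤}
  B1:  IN={c:0, f:0; rest ⊤}  OUT={c:0, f:-3; rest ⊤}
  B2:  IN=(all ⊤)  OUT=(all ⊤)
  B3:  IN=(all ⊤)  OUT=(all ⊤)
  B4:  IN=(all ⊤)  OUT=(all ⊤)
  B5:  IN=(all ⊤)  OUT=(all ⊤)
  B6:  IN=(all ⊤)  OUT={a:-2, b:6; rest ⊤}
  B7:  IN={a:-2, b:6; rest ⊤}  OUT={a:-2, b:6; rest ⊤}
  B8:  IN={a:-2, b:6; rest ⊤}  OUT={a:-2, b:6, f:4; rest ⊤}

B0 is the boundary node: IN[B0] = {a: ⊤, b: ⊤, c: ⊤, d: ⊤, e: ⊤, f: ⊤}
Applying B0's transfer function to that IN value gives OUT[B0] (row B0 above).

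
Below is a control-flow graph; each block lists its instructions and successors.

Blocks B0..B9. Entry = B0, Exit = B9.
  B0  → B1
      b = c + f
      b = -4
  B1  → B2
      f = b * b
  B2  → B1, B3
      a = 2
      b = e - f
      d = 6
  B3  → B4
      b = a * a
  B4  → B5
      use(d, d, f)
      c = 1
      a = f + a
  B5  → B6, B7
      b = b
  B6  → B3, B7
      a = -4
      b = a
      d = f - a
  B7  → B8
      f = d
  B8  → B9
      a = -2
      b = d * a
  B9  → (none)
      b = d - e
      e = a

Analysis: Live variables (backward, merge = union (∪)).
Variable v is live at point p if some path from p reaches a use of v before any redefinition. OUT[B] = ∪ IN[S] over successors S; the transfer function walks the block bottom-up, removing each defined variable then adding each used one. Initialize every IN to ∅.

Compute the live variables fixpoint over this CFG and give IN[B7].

Answer: {d, e}

Derivation:
Fixpoint table:
  B0:  IN={c, e, f}  OUT={b, e}
  B1:  IN={b, e}  OUT={e, f}
  B2:  IN={e, f}  OUT={a, b, d, e, f}
  B3:  IN={a, d, e, f}  OUT={a, b, d, e, f}
  B4:  IN={a, b, d, e, f}  OUT={b, d, e, f}
  B5:  IN={b, d, e, f}  OUT={d, e, f}
  B6:  IN={e, f}  OUT={a, d, e, f}
  B7:  IN={d, e}  OUT={d, e}
  B8:  IN={d, e}  OUT={a, d, e}
  B9:  IN={a, d, e}  OUT={}

Merge at B7: OUT[B7] = IN[B8] = {d, e}
Applying B7's transfer function to that OUT value gives IN[B7] (row B7 above).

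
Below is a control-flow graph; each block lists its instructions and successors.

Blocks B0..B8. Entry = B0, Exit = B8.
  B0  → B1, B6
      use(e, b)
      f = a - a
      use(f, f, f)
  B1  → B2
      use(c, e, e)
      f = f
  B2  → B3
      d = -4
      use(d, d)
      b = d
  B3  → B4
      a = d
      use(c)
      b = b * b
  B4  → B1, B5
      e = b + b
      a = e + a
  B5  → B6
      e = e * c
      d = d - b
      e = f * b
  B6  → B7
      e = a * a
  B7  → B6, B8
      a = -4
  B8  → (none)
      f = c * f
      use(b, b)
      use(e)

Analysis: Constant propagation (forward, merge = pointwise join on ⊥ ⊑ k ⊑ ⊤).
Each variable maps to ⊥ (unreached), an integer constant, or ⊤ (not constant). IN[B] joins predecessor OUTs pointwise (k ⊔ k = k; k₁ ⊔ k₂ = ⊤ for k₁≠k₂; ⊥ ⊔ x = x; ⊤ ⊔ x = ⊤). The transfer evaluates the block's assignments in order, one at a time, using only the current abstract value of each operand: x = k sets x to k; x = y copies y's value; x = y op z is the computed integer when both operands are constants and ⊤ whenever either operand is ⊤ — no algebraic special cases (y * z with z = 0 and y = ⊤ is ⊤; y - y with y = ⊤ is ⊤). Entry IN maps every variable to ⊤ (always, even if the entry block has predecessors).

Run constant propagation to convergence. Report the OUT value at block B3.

Answer: {a: -4, b: 16, c: ⊤, d: -4, e: ⊤, f: ⊤}

Trace:
Converged values:
  B0: | IN=(all ⊤) | OUT=(all ⊤)
  B1: | IN=(all ⊤) | OUT=(all ⊤)
  B2: | IN=(all ⊤) | OUT={b:-4, d:-4; rest ⊤}
  B3: | IN={b:-4, d:-4; rest ⊤} | OUT={a:-4, b:16, d:-4; rest ⊤}
  B4: | IN={a:-4, b:16, d:-4; rest ⊤} | OUT={a:28, b:16, d:-4, e:32; rest ⊤}
  B5: | IN={a:28, b:16, d:-4, e:32; rest ⊤} | OUT={a:28, b:16, d:-20; rest ⊤}
  B6: | IN=(all ⊤) | OUT=(all ⊤)
  B7: | IN=(all ⊤) | OUT={a:-4; rest ⊤}
  B8: | IN={a:-4; rest ⊤} | OUT={a:-4; rest ⊤}

Merge at B3: IN[B3] = OUT[B2] = {a: ⊤, b: -4, c: ⊤, d: -4, e: ⊤, f: ⊤}
Applying B3's transfer function to that IN value gives OUT[B3] (row B3 above).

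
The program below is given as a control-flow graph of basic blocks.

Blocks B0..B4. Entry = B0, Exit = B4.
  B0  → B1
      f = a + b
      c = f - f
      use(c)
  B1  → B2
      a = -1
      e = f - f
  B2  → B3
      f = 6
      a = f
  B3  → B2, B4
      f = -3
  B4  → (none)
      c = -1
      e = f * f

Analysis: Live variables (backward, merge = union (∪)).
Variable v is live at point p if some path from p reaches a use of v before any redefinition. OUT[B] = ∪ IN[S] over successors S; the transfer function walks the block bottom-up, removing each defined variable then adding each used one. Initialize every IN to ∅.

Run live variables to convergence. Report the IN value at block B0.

Answer: {a, b}

Trace:
Per-block solution:
  B0:  IN={a, b}  OUT={f}
  B1:  IN={f}  OUT={}
  B2:  IN={}  OUT={}
  B3:  IN={}  OUT={f}
  B4:  IN={f}  OUT={}

Merge at B0: OUT[B0] = IN[B1] = {f}
Applying B0's transfer function to that OUT value gives IN[B0] (row B0 above).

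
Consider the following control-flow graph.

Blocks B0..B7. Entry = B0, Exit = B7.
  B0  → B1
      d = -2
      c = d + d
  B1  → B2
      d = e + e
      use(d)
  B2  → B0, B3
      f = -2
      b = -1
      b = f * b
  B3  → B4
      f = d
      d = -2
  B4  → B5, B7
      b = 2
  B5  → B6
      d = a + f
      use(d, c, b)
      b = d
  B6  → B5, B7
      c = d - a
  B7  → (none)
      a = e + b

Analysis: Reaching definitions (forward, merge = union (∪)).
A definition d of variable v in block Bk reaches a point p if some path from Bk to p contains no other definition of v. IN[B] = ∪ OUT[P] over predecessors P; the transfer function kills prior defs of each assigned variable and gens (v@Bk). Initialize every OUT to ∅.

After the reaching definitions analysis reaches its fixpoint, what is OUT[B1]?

Answer: {b@B2, c@B0, d@B1, f@B2}

Working:
Per-block solution:
  B0:  IN={b@B2, c@B0, d@B1, f@B2}  OUT={b@B2, c@B0, d@B0, f@B2}
  B1:  IN={b@B2, c@B0, d@B0, f@B2}  OUT={b@B2, c@B0, d@B1, f@B2}
  B2:  IN={b@B2, c@B0, d@B1, f@B2}  OUT={b@B2, c@B0, d@B1, f@B2}
  B3:  IN={b@B2, c@B0, d@B1, f@B2}  OUT={b@B2, c@B0, d@B3, f@B3}
  B4:  IN={b@B2, c@B0, d@B3, f@B3}  OUT={b@B4, c@B0, d@B3, f@B3}
  B5:  IN={b@B4, b@B5, c@B0, c@B6, d@B3, d@B5, f@B3}  OUT={b@B5, c@B0, c@B6, d@B5, f@B3}
  B6:  IN={b@B5, c@B0, c@B6, d@B5, f@B3}  OUT={b@B5, c@B6, d@B5, f@B3}
  B7:  IN={b@B4, b@B5, c@B0, c@B6, d@B3, d@B5, f@B3}  OUT={a@B7, b@B4, b@B5, c@B0, c@B6, d@B3, d@B5, f@B3}

Merge at B1: IN[B1] = OUT[B0] = {b@B2, c@B0, d@B0, f@B2}
Applying B1's transfer function to that IN value gives OUT[B1] (row B1 above).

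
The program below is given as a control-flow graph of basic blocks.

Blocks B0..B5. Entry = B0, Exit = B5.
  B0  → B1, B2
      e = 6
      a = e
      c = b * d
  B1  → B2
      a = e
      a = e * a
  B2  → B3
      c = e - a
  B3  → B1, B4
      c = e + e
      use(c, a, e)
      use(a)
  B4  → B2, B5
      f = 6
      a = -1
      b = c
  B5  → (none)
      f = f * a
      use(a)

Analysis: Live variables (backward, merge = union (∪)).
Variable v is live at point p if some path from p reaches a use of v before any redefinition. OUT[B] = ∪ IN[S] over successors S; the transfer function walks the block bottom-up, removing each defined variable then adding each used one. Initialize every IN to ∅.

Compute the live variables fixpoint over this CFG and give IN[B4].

Answer: {c, e}

Derivation:
Converged values:
  B0:  IN={b, d}  OUT={a, e}
  B1:  IN={e}  OUT={a, e}
  B2:  IN={a, e}  OUT={a, e}
  B3:  IN={a, e}  OUT={c, e}
  B4:  IN={c, e}  OUT={a, e, f}
  B5:  IN={a, f}  OUT={}

Merge at B4: OUT[B4] = IN[B2] ⊔ IN[B5] = {a, e, f}
Applying B4's transfer function to that OUT value gives IN[B4] (row B4 above).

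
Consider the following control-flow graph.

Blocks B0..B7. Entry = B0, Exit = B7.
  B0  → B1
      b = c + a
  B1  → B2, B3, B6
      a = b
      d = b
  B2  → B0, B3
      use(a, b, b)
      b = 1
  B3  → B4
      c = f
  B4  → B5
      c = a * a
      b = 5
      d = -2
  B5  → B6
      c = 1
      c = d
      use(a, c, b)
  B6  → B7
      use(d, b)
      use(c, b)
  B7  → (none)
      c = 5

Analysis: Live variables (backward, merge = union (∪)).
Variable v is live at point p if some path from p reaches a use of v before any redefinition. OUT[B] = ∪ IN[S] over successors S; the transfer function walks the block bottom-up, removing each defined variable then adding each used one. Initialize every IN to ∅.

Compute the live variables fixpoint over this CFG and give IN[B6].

Fixpoint table:
  B0:   IN={a, c, f}   OUT={b, c, f}
  B1:   IN={b, c, f}   OUT={a, b, c, d, f}
  B2:   IN={a, b, c, f}   OUT={a, c, f}
  B3:   IN={a, f}   OUT={a}
  B4:   IN={a}   OUT={a, b, d}
  B5:   IN={a, b, d}   OUT={b, c, d}
  B6:   IN={b, c, d}   OUT={}
  B7:   IN={}   OUT={}

Merge at B6: OUT[B6] = IN[B7] = {}
Applying B6's transfer function to that OUT value gives IN[B6] (row B6 above).

Answer: {b, c, d}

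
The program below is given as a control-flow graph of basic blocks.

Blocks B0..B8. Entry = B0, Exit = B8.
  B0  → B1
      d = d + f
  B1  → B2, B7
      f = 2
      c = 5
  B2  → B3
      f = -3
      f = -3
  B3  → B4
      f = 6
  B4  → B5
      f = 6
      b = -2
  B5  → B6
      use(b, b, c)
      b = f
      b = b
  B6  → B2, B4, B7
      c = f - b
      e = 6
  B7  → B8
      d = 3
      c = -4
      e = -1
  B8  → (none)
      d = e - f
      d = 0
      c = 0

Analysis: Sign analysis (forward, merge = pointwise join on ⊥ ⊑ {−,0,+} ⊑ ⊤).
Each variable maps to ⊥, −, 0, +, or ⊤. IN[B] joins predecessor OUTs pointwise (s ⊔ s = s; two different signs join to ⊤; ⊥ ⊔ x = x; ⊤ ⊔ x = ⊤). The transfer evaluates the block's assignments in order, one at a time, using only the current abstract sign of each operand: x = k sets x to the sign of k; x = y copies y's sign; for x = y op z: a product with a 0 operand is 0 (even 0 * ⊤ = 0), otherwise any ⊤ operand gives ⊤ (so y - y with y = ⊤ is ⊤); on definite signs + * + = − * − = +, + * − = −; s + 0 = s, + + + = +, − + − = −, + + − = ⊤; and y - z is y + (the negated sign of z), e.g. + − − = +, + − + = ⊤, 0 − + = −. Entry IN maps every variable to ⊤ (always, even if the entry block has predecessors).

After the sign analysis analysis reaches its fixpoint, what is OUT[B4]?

Per-block solution:
  B0:   IN=(all ⊤)   OUT=(all ⊤)
  B1:   IN=(all ⊤)   OUT={c:+, f:+; rest ⊤}
  B2:   IN={f:+; rest ⊤}   OUT={f:-; rest ⊤}
  B3:   IN={f:-; rest ⊤}   OUT={f:+; rest ⊤}
  B4:   IN={f:+; rest ⊤}   OUT={b:-, f:+; rest ⊤}
  B5:   IN={b:-, f:+; rest ⊤}   OUT={b:+, f:+; rest ⊤}
  B6:   IN={b:+, f:+; rest ⊤}   OUT={b:+, e:+, f:+; rest ⊤}
  B7:   IN={f:+; rest ⊤}   OUT={c:-, d:+, e:-, f:+; rest ⊤}
  B8:   IN={c:-, d:+, e:-, f:+; rest ⊤}   OUT={c:0, d:0, e:-, f:+; rest ⊤}

Merge at B4: IN[B4] = OUT[B3] ⊔ OUT[B6] = {a: ⊤, b: ⊤, c: ⊤, d: ⊤, e: ⊤, f: +}
Applying B4's transfer function to that IN value gives OUT[B4] (row B4 above).

Answer: {a: ⊤, b: -, c: ⊤, d: ⊤, e: ⊤, f: +}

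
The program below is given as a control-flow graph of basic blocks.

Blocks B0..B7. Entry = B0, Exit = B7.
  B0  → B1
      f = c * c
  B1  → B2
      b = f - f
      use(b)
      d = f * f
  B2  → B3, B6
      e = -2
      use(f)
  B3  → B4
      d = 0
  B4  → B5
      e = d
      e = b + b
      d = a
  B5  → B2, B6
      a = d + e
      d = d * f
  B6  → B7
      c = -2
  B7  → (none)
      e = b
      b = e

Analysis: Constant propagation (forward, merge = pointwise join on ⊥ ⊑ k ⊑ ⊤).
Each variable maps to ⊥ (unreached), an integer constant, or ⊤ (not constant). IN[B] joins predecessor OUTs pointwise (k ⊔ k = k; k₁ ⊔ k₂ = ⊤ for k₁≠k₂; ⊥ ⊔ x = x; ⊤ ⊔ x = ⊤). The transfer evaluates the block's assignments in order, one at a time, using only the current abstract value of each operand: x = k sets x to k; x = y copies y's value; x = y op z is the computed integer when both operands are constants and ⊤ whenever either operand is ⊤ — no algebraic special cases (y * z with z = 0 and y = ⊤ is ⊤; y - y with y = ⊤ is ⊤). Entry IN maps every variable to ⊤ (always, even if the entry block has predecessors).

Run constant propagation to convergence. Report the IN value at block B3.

Answer: {a: ⊤, b: ⊤, c: ⊤, d: ⊤, e: -2, f: ⊤}

Trace:
Per-block solution:
  B0:  IN=(all ⊤)  OUT=(all ⊤)
  B1:  IN=(all ⊤)  OUT=(all ⊤)
  B2:  IN=(all ⊤)  OUT={e:-2; rest ⊤}
  B3:  IN={e:-2; rest ⊤}  OUT={d:0, e:-2; rest ⊤}
  B4:  IN={d:0, e:-2; rest ⊤}  OUT=(all ⊤)
  B5:  IN=(all ⊤)  OUT=(all ⊤)
  B6:  IN=(all ⊤)  OUT={c:-2; rest ⊤}
  B7:  IN={c:-2; rest ⊤}  OUT={c:-2; rest ⊤}

Merge at B3: IN[B3] = OUT[B2] = {a: ⊤, b: ⊤, c: ⊤, d: ⊤, e: -2, f: ⊤}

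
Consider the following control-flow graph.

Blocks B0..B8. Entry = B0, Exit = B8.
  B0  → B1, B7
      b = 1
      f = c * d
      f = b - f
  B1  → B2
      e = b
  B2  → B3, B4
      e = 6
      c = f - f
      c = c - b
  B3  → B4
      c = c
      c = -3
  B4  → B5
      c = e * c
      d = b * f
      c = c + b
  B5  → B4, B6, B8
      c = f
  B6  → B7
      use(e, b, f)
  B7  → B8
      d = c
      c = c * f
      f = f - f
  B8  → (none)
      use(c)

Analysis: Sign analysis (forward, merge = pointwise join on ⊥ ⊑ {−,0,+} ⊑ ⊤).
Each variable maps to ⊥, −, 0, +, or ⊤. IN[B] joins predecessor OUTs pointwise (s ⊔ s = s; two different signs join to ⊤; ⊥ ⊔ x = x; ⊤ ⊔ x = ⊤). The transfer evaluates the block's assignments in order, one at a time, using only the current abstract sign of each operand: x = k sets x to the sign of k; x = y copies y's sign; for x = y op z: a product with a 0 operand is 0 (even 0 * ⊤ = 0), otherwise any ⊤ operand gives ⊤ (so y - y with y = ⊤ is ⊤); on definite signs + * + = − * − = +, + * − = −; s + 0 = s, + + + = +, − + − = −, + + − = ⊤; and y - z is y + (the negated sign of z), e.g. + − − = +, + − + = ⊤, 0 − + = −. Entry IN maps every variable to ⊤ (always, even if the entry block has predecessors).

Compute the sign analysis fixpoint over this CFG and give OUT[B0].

Per-block solution:
  B0: | IN=(all ⊤) | OUT={b:+; rest ⊤}
  B1: | IN={b:+; rest ⊤} | OUT={b:+, e:+; rest ⊤}
  B2: | IN={b:+, e:+; rest ⊤} | OUT={b:+, e:+; rest ⊤}
  B3: | IN={b:+, e:+; rest ⊤} | OUT={b:+, c:-, e:+; rest ⊤}
  B4: | IN={b:+, e:+; rest ⊤} | OUT={b:+, e:+; rest ⊤}
  B5: | IN={b:+, e:+; rest ⊤} | OUT={b:+, e:+; rest ⊤}
  B6: | IN={b:+, e:+; rest ⊤} | OUT={b:+, e:+; rest ⊤}
  B7: | IN={b:+; rest ⊤} | OUT={b:+; rest ⊤}
  B8: | IN={b:+; rest ⊤} | OUT={b:+; rest ⊤}

B0 is the boundary node: IN[B0] = {a: ⊤, b: ⊤, c: ⊤, d: ⊤, e: ⊤, f: ⊤}
Applying B0's transfer function to that IN value gives OUT[B0] (row B0 above).

Answer: {a: ⊤, b: +, c: ⊤, d: ⊤, e: ⊤, f: ⊤}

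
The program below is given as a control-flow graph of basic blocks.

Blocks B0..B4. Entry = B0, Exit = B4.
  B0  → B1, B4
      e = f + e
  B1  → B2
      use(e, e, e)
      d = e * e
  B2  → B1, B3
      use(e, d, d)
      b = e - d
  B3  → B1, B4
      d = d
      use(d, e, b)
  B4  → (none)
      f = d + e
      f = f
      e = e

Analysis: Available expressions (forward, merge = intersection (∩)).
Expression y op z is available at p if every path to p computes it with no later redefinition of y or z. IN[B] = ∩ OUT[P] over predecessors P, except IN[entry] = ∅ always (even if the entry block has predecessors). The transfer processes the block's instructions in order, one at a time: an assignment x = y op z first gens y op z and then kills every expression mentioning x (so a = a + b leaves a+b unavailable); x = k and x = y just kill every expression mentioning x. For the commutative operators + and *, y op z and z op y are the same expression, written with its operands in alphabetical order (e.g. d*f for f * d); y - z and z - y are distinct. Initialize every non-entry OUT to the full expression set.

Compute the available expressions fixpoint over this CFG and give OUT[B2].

Per-block solution:
  B0: | IN={} | OUT={}
  B1: | IN={} | OUT={e*e}
  B2: | IN={e*e} | OUT={e*e, e-d}
  B3: | IN={e*e, e-d} | OUT={e*e}
  B4: | IN={} | OUT={}

Merge at B2: IN[B2] = OUT[B1] = {e*e}
Applying B2's transfer function to that IN value gives OUT[B2] (row B2 above).

Answer: {e*e, e-d}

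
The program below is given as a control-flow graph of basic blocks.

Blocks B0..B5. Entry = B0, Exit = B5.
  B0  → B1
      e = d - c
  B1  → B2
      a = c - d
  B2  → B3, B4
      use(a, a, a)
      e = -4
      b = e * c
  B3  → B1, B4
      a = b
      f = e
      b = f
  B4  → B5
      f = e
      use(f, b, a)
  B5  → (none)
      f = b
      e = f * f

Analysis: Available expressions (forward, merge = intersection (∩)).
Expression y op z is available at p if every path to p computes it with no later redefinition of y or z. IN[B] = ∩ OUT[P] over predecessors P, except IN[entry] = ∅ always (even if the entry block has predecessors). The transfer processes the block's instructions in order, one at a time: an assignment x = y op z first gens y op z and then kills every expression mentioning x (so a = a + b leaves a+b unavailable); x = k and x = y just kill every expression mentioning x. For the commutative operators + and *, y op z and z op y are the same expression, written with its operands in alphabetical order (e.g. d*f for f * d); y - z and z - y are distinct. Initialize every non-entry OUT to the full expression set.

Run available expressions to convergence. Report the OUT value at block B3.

Answer: {c*e, c-d, d-c}

Trace:
Per-block solution:
  B0:  IN={}  OUT={d-c}
  B1:  IN={d-c}  OUT={c-d, d-c}
  B2:  IN={c-d, d-c}  OUT={c*e, c-d, d-c}
  B3:  IN={c*e, c-d, d-c}  OUT={c*e, c-d, d-c}
  B4:  IN={c*e, c-d, d-c}  OUT={c*e, c-d, d-c}
  B5:  IN={c*e, c-d, d-c}  OUT={c-d, d-c, f*f}

Merge at B3: IN[B3] = OUT[B2] = {c*e, c-d, d-c}
Applying B3's transfer function to that IN value gives OUT[B3] (row B3 above).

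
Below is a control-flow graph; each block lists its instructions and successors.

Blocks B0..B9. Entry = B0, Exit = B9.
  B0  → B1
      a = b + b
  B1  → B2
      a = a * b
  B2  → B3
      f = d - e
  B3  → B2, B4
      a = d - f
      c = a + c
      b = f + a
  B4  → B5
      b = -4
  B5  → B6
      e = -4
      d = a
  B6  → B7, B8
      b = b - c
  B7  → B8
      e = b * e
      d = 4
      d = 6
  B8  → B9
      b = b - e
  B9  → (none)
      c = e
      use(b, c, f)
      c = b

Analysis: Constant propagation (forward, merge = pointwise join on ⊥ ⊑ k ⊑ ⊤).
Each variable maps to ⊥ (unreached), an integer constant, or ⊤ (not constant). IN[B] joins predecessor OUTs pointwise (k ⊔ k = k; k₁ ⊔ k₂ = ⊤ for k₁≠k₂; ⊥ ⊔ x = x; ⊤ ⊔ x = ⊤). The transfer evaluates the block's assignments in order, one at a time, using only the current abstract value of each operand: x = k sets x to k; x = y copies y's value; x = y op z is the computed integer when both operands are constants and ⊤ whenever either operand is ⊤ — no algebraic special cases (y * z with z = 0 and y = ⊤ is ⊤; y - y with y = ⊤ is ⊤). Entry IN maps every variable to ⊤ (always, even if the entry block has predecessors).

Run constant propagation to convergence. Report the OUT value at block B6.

Per-block solution:
  B0:  IN=(all ⊤)  OUT=(all ⊤)
  B1:  IN=(all ⊤)  OUT=(all ⊤)
  B2:  IN=(all ⊤)  OUT=(all ⊤)
  B3:  IN=(all ⊤)  OUT=(all ⊤)
  B4:  IN=(all ⊤)  OUT={b:-4; rest ⊤}
  B5:  IN={b:-4; rest ⊤}  OUT={b:-4, e:-4; rest ⊤}
  B6:  IN={b:-4, e:-4; rest ⊤}  OUT={e:-4; rest ⊤}
  B7:  IN={e:-4; rest ⊤}  OUT={d:6; rest ⊤}
  B8:  IN=(all ⊤)  OUT=(all ⊤)
  B9:  IN=(all ⊤)  OUT=(all ⊤)

Merge at B6: IN[B6] = OUT[B5] = {a: ⊤, b: -4, c: ⊤, d: ⊤, e: -4, f: ⊤}
Applying B6's transfer function to that IN value gives OUT[B6] (row B6 above).

Answer: {a: ⊤, b: ⊤, c: ⊤, d: ⊤, e: -4, f: ⊤}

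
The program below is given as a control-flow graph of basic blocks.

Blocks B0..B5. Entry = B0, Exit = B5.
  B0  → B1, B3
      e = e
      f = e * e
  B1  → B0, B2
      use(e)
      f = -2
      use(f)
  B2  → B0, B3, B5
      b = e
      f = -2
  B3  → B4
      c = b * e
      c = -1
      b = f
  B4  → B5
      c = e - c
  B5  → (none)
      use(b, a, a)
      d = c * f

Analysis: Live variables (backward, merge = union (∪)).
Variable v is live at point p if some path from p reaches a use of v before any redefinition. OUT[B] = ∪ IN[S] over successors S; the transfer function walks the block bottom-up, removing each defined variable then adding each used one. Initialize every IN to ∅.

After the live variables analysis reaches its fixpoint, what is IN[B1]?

Fixpoint table:
  B0:   IN={a, b, c, e}   OUT={a, b, c, e, f}
  B1:   IN={a, b, c, e}   OUT={a, b, c, e}
  B2:   IN={a, c, e}   OUT={a, b, c, e, f}
  B3:   IN={a, b, e, f}   OUT={a, b, c, e, f}
  B4:   IN={a, b, c, e, f}   OUT={a, b, c, f}
  B5:   IN={a, b, c, f}   OUT={}

Merge at B1: OUT[B1] = IN[B0] ⊔ IN[B2] = {a, b, c, e}
Applying B1's transfer function to that OUT value gives IN[B1] (row B1 above).

Answer: {a, b, c, e}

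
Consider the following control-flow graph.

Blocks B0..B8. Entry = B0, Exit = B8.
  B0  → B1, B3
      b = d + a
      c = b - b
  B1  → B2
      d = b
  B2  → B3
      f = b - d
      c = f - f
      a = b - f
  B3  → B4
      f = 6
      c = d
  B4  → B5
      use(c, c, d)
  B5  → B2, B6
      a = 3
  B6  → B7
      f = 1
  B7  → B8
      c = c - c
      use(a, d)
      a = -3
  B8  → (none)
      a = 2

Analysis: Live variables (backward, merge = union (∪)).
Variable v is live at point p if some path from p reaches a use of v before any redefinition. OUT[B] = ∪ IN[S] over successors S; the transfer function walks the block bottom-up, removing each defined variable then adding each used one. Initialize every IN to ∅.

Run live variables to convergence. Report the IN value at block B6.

Answer: {a, c, d}

Working:
Converged values:
  B0:   IN={a, d}   OUT={b, d}
  B1:   IN={b}   OUT={b, d}
  B2:   IN={b, d}   OUT={b, d}
  B3:   IN={b, d}   OUT={b, c, d}
  B4:   IN={b, c, d}   OUT={b, c, d}
  B5:   IN={b, c, d}   OUT={a, b, c, d}
  B6:   IN={a, c, d}   OUT={a, c, d}
  B7:   IN={a, c, d}   OUT={}
  B8:   IN={}   OUT={}

Merge at B6: OUT[B6] = IN[B7] = {a, c, d}
Applying B6's transfer function to that OUT value gives IN[B6] (row B6 above).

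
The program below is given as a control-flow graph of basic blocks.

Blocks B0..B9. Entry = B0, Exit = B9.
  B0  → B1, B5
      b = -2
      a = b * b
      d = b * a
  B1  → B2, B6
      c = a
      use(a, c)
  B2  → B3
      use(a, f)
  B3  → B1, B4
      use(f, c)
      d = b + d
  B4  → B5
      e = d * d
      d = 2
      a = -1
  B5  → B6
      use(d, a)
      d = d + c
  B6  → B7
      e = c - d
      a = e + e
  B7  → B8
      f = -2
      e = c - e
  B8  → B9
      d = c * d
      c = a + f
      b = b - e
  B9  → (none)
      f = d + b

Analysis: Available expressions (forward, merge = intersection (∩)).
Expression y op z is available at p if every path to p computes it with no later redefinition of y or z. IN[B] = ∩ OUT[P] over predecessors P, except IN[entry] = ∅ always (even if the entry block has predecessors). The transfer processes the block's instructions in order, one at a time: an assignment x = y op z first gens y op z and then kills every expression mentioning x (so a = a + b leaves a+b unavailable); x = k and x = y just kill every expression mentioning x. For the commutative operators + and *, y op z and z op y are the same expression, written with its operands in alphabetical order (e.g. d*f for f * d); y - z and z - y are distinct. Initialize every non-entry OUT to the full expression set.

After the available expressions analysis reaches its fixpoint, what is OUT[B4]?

Per-block solution:
  B0:   IN={}   OUT={a*b, b*b}
  B1:   IN={a*b, b*b}   OUT={a*b, b*b}
  B2:   IN={a*b, b*b}   OUT={a*b, b*b}
  B3:   IN={a*b, b*b}   OUT={a*b, b*b}
  B4:   IN={a*b, b*b}   OUT={b*b}
  B5:   IN={b*b}   OUT={b*b}
  B6:   IN={b*b}   OUT={b*b, c-d, e+e}
  B7:   IN={b*b, c-d, e+e}   OUT={b*b, c-d}
  B8:   IN={b*b, c-d}   OUT={a+f}
  B9:   IN={a+f}   OUT={b+d}

Merge at B4: IN[B4] = OUT[B3] = {a*b, b*b}
Applying B4's transfer function to that IN value gives OUT[B4] (row B4 above).

Answer: {b*b}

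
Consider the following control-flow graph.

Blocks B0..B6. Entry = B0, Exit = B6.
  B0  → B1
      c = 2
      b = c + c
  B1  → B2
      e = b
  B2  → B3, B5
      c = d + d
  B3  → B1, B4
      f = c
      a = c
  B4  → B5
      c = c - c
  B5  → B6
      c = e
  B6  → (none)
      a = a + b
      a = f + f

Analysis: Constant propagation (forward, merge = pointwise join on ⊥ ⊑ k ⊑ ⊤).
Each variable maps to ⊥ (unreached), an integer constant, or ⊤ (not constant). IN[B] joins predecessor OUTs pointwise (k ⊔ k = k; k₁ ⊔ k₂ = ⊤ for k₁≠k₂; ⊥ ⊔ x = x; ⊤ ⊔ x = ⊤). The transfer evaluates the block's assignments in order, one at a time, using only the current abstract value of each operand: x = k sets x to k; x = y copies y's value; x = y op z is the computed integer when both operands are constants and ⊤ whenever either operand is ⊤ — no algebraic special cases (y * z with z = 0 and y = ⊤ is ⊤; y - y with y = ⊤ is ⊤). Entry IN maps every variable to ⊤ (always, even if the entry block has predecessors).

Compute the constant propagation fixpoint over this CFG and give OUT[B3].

Answer: {a: ⊤, b: 4, c: ⊤, d: ⊤, e: 4, f: ⊤}

Working:
Fixpoint table:
  B0:   IN=(all ⊤)   OUT={b:4, c:2; rest ⊤}
  B1:   IN={b:4; rest ⊤}   OUT={b:4, e:4; rest ⊤}
  B2:   IN={b:4, e:4; rest ⊤}   OUT={b:4, e:4; rest ⊤}
  B3:   IN={b:4, e:4; rest ⊤}   OUT={b:4, e:4; rest ⊤}
  B4:   IN={b:4, e:4; rest ⊤}   OUT={b:4, e:4; rest ⊤}
  B5:   IN={b:4, e:4; rest ⊤}   OUT={b:4, c:4, e:4; rest ⊤}
  B6:   IN={b:4, c:4, e:4; rest ⊤}   OUT={b:4, c:4, e:4; rest ⊤}

Merge at B3: IN[B3] = OUT[B2] = {a: ⊤, b: 4, c: ⊤, d: ⊤, e: 4, f: ⊤}
Applying B3's transfer function to that IN value gives OUT[B3] (row B3 above).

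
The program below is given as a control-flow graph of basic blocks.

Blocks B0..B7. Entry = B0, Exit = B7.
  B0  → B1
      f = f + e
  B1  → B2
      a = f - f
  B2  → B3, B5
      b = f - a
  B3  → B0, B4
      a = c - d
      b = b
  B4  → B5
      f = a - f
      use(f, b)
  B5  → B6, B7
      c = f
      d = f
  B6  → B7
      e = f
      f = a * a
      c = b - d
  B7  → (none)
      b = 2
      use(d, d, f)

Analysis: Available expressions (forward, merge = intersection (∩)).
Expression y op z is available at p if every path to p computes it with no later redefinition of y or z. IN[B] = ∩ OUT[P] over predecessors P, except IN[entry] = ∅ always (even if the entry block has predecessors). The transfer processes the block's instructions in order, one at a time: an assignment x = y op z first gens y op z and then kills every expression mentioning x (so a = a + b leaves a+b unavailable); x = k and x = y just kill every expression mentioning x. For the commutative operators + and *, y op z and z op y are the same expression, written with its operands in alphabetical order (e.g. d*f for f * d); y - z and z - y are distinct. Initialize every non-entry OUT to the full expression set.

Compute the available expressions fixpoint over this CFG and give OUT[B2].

Per-block solution:
  B0:  IN={}  OUT={}
  B1:  IN={}  OUT={f-f}
  B2:  IN={f-f}  OUT={f-a, f-f}
  B3:  IN={f-a, f-f}  OUT={c-d, f-f}
  B4:  IN={c-d, f-f}  OUT={c-d}
  B5:  IN={}  OUT={}
  B6:  IN={}  OUT={a*a, b-d}
  B7:  IN={}  OUT={}

Merge at B2: IN[B2] = OUT[B1] = {f-f}
Applying B2's transfer function to that IN value gives OUT[B2] (row B2 above).

Answer: {f-a, f-f}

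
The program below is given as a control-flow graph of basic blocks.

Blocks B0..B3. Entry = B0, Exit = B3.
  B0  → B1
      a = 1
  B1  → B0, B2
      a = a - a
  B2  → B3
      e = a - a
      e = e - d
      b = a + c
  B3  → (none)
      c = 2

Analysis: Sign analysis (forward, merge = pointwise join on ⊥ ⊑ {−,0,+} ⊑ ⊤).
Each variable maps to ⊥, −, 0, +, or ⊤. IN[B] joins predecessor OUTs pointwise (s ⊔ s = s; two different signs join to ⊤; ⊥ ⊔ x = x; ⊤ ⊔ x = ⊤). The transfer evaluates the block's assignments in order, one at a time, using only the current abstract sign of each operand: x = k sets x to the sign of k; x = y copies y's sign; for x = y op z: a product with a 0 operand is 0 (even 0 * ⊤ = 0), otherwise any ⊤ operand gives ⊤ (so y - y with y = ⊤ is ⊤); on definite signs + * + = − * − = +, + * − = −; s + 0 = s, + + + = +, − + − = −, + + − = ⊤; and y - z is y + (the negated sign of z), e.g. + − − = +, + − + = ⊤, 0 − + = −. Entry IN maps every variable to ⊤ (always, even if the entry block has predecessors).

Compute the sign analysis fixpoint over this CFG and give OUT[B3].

Answer: {a: ⊤, b: ⊤, c: +, d: ⊤, e: ⊤, f: ⊤}

Derivation:
Per-block solution:
  B0:  IN=(all ⊤)  OUT={a:+; rest ⊤}
  B1:  IN={a:+; rest ⊤}  OUT=(all ⊤)
  B2:  IN=(all ⊤)  OUT=(all ⊤)
  B3:  IN=(all ⊤)  OUT={c:+; rest ⊤}

Merge at B3: IN[B3] = OUT[B2] = {a: ⊤, b: ⊤, c: ⊤, d: ⊤, e: ⊤, f: ⊤}
Applying B3's transfer function to that IN value gives OUT[B3] (row B3 above).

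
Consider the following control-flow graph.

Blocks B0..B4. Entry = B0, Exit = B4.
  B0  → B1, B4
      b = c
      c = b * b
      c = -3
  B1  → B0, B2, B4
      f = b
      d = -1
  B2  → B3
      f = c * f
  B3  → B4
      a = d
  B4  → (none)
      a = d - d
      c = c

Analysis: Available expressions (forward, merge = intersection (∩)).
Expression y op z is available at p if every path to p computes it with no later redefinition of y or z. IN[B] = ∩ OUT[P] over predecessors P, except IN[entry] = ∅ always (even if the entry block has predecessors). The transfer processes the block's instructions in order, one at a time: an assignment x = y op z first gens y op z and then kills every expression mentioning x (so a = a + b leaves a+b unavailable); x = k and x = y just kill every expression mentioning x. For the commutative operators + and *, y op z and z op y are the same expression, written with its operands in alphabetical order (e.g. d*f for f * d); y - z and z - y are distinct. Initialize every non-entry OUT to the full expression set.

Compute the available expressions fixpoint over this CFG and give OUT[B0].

Converged values:
  B0: | IN={} | OUT={b*b}
  B1: | IN={b*b} | OUT={b*b}
  B2: | IN={b*b} | OUT={b*b}
  B3: | IN={b*b} | OUT={b*b}
  B4: | IN={b*b} | OUT={b*b, d-d}

Merge at B0 (entry node, so the boundary value {} is joined with the incoming edge(s)): IN[B0] = {} ∩ OUT[B1] = {}
Applying B0's transfer function to that IN value gives OUT[B0] (row B0 above).

Answer: {b*b}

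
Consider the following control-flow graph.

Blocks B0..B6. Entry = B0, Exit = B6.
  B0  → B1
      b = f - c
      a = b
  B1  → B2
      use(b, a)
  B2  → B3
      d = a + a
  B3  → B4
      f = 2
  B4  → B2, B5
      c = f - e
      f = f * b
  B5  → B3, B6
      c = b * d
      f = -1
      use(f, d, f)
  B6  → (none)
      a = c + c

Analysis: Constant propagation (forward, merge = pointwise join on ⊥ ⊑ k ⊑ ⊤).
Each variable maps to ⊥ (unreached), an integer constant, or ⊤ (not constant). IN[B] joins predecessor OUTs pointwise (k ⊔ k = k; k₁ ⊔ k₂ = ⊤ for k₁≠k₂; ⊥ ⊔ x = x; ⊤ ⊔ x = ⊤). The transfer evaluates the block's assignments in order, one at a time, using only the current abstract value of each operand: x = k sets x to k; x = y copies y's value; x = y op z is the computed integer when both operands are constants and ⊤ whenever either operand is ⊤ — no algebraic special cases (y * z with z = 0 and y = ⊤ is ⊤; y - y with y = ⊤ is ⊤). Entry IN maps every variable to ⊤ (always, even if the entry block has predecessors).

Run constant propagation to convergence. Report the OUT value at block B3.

Fixpoint table:
  B0:  IN=(all ⊤)  OUT=(all ⊤)
  B1:  IN=(all ⊤)  OUT=(all ⊤)
  B2:  IN=(all ⊤)  OUT=(all ⊤)
  B3:  IN=(all ⊤)  OUT={f:2; rest ⊤}
  B4:  IN={f:2; rest ⊤}  OUT=(all ⊤)
  B5:  IN=(all ⊤)  OUT={f:-1; rest ⊤}
  B6:  IN={f:-1; rest ⊤}  OUT={f:-1; rest ⊤}

Merge at B3: IN[B3] = OUT[B2] ⊔ OUT[B5] = {a: ⊤, b: ⊤, c: ⊤, d: ⊤, e: ⊤, f: ⊤}
Applying B3's transfer function to that IN value gives OUT[B3] (row B3 above).

Answer: {a: ⊤, b: ⊤, c: ⊤, d: ⊤, e: ⊤, f: 2}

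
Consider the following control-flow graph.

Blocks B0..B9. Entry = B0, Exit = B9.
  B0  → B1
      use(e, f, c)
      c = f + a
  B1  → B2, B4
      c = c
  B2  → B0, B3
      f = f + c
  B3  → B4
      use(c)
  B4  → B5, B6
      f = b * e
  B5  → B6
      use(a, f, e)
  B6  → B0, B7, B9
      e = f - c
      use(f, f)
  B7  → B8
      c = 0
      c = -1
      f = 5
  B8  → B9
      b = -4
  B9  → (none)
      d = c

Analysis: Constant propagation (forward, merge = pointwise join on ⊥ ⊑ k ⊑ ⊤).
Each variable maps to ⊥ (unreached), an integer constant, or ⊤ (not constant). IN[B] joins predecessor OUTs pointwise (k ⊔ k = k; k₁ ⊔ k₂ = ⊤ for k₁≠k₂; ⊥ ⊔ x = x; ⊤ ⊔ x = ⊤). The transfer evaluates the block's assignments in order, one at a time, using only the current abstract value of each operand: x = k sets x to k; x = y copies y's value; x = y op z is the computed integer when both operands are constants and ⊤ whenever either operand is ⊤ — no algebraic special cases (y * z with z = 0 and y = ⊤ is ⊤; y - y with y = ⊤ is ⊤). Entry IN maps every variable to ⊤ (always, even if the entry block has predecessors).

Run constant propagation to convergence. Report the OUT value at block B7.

Per-block solution:
  B0:  IN=(all ⊤)  OUT=(all ⊤)
  B1:  IN=(all ⊤)  OUT=(all ⊤)
  B2:  IN=(all ⊤)  OUT=(all ⊤)
  B3:  IN=(all ⊤)  OUT=(all ⊤)
  B4:  IN=(all ⊤)  OUT=(all ⊤)
  B5:  IN=(all ⊤)  OUT=(all ⊤)
  B6:  IN=(all ⊤)  OUT=(all ⊤)
  B7:  IN=(all ⊤)  OUT={c:-1, f:5; rest ⊤}
  B8:  IN={c:-1, f:5; rest ⊤}  OUT={b:-4, c:-1, f:5; rest ⊤}
  B9:  IN=(all ⊤)  OUT=(all ⊤)

Merge at B7: IN[B7] = OUT[B6] = {a: ⊤, b: ⊤, c: ⊤, d: ⊤, e: ⊤, f: ⊤}
Applying B7's transfer function to that IN value gives OUT[B7] (row B7 above).

Answer: {a: ⊤, b: ⊤, c: -1, d: ⊤, e: ⊤, f: 5}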